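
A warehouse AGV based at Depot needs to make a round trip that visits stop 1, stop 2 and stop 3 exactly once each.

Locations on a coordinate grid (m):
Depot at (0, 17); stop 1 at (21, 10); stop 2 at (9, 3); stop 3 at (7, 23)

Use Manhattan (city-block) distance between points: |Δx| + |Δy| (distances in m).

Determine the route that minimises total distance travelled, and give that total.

Minimum total distance: 82 m.

There are 3 distinct closed tours to check (reversals are equivalent).
Depot→stop 1→stop 2→stop 3→Depot: 28+19+22+13 = 82
Depot→stop 1→stop 3→stop 2→Depot: 28+27+22+23 = 100
Depot→stop 2→stop 1→stop 3→Depot: 23+19+27+13 = 82
The minimum is 82.
One optimal route: Depot → stop 1 → stop 2 → stop 3 → Depot (or its reverse).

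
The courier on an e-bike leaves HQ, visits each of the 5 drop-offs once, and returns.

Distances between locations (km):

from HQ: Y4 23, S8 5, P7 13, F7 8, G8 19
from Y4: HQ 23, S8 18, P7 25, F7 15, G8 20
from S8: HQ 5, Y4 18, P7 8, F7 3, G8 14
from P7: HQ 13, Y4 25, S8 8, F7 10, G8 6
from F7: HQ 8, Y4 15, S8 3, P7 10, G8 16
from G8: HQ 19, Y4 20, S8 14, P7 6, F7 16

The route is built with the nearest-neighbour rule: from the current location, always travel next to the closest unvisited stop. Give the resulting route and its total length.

At HQ the remaining stops are S8 5, F7 8, P7 13, G8 19, Y4 23; go to S8.
At S8 the remaining stops are F7 3, P7 8, G8 14, Y4 18; go to F7.
At F7 the remaining stops are P7 10, Y4 15, G8 16; go to P7.
At P7 the remaining stops are G8 6, Y4 25; go to G8.
At G8 the remaining stops are Y4 20; go to Y4.
Return Y4→HQ: 23.
Total = 5 + 3 + 10 + 6 + 20 + 23 = 67.

Nearest-neighbour total = 67 km; route HQ → S8 → F7 → P7 → G8 → Y4 → HQ.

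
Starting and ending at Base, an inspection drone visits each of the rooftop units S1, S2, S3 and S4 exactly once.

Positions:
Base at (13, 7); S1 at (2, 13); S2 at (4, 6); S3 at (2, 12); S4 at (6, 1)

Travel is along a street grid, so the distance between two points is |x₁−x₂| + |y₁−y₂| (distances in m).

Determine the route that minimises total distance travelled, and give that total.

Base → S1 → S2 → S3 → S4 → Base: 17+9+8+15+13 = 62
Base → S1 → S2 → S4 → S3 → Base: 17+9+7+15+16 = 64
Base → S1 → S3 → S2 → S4 → Base: 17+1+8+7+13 = 46
Base → S1 → S3 → S4 → S2 → Base: 17+1+15+7+10 = 50
Base → S1 → S4 → S2 → S3 → Base: 17+16+7+8+16 = 64
Base → S1 → S4 → S3 → S2 → Base: 17+16+15+8+10 = 66
Base → S2 → S1 → S3 → S4 → Base: 10+9+1+15+13 = 48
Base → S2 → S1 → S4 → S3 → Base: 10+9+16+15+16 = 66
Base → S2 → S3 → S1 → S4 → Base: 10+8+1+16+13 = 48
Base → S2 → S4 → S1 → S3 → Base: 10+7+16+1+16 = 50
Base → S3 → S1 → S2 → S4 → Base: 16+1+9+7+13 = 46
Base → S3 → S2 → S1 → S4 → Base: 16+8+9+16+13 = 62
The minimum is 46.
One optimal route: Base → S1 → S3 → S2 → S4 → Base (or its reverse).

Shortest round trip = 46 m.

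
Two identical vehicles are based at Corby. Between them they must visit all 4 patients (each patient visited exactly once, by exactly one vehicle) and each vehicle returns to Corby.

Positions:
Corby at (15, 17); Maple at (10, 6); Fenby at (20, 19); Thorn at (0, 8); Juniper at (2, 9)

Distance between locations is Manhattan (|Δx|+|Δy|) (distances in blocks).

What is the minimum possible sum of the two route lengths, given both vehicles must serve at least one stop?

Minimum combined distance: 66 blocks.

There are 2^3 − 1 = 7 ways to divide the 4 stops into two non-empty groups. For each, the best each vehicle can do is its own shortest tour through its group:
  {Maple} + {Fenby, Thorn, Juniper}: 32 + 62 = 94
  {Fenby} + {Maple, Thorn, Juniper}: 14 + 52 = 66
  {Maple, Fenby} + {Thorn, Juniper}: 46 + 48 = 94
  {Thorn} + {Maple, Fenby, Juniper}: 48 + 62 = 110
  {Maple, Thorn} + {Fenby, Juniper}: 52 + 56 = 108
  {Fenby, Thorn} + {Maple, Juniper}: 62 + 48 = 110
  … (7 splits in total)
Best: vehicle 1 Corby → Fenby → Corby = 14; vehicle 2 Corby → Maple → Thorn → Juniper → Corby = 52; combined 66.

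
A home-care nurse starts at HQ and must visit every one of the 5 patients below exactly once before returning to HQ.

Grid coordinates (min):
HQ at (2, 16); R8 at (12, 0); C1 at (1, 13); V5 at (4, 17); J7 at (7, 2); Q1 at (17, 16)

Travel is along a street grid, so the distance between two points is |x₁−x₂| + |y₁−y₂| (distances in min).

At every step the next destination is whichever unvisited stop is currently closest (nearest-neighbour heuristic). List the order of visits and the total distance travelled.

Nearest-neighbour total = 70 min; route HQ → V5 → C1 → J7 → R8 → Q1 → HQ.

From HQ: distances to unvisited — V5=3, C1=4, Q1=15, J7=19, R8=26. Nearest is V5 (3).
From V5: distances to unvisited — C1=7, Q1=14, J7=18, R8=25. Nearest is C1 (7).
From C1: distances to unvisited — J7=17, Q1=19, R8=24. Nearest is J7 (17).
From J7: distances to unvisited — R8=7, Q1=24. Nearest is R8 (7).
From R8: distances to unvisited — Q1=21. Nearest is Q1 (21).
Return Q1→HQ: 15.
Total = 3 + 7 + 17 + 7 + 21 + 15 = 70.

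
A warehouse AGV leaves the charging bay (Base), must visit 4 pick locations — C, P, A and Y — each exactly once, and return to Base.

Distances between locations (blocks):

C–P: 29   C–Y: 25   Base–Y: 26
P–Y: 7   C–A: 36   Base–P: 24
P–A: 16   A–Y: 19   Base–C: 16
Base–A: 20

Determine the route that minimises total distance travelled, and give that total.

There are 12 distinct closed tours to check (reversals are equivalent).
Base → C → P → A → Y → Base: 16+29+16+19+26 = 106
Base → C → P → Y → A → Base: 16+29+7+19+20 = 91
Base → C → A → P → Y → Base: 16+36+16+7+26 = 101
Base → C → A → Y → P → Base: 16+36+19+7+24 = 102
Base → C → Y → P → A → Base: 16+25+7+16+20 = 84
Base → C → Y → A → P → Base: 16+25+19+16+24 = 100
Base → P → C → A → Y → Base: 24+29+36+19+26 = 134
Base → P → C → Y → A → Base: 24+29+25+19+20 = 117
Base → P → A → C → Y → Base: 24+16+36+25+26 = 127
Base → P → Y → C → A → Base: 24+7+25+36+20 = 112
Base → A → C → P → Y → Base: 20+36+29+7+26 = 118
Base → A → P → C → Y → Base: 20+16+29+25+26 = 116
The minimum is 84.
One optimal route: Base → C → Y → P → A → Base (or its reverse).

84 blocks — the shortest possible round trip.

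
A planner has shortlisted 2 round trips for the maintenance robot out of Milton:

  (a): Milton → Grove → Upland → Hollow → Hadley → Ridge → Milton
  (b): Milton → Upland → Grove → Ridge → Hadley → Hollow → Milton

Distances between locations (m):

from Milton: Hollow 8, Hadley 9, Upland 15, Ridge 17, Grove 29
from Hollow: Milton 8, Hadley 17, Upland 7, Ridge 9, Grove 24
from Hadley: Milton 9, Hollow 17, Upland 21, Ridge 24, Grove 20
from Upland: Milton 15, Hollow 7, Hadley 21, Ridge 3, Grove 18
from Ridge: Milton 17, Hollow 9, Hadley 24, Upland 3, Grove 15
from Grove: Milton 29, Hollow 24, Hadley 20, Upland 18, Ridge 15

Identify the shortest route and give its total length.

Shortest is (b), total 97 m.

(a): 29 + 18 + 7 + 17 + 24 + 17 = 112
(b): 15 + 18 + 15 + 24 + 17 + 8 = 97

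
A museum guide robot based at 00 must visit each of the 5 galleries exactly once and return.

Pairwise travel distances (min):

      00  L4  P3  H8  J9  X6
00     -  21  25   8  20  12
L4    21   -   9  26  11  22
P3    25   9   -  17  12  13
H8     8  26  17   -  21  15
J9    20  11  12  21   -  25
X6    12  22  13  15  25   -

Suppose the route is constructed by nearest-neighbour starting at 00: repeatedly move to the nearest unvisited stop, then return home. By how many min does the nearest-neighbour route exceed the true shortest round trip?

From 00: H8=8, X6=12, J9=20, L4=21, P3=25 → choose H8 (8).
From H8: X6=15, P3=17, J9=21, L4=26 → choose X6 (15).
From X6: P3=13, L4=22, J9=25 → choose P3 (13).
From P3: L4=9, J9=12 → choose L4 (9).
From L4: J9=11 → choose J9 (11).
NN route 00 → H8 → X6 → P3 → L4 → J9 → 00 costs 76.
Optimal: 00 → H8 → J9 → L4 → P3 → X6 → 00 costs 74 (by enumerating all 60 distinct tours).
Excess = 76 − 74 = 2.

Excess over optimum: 2 min.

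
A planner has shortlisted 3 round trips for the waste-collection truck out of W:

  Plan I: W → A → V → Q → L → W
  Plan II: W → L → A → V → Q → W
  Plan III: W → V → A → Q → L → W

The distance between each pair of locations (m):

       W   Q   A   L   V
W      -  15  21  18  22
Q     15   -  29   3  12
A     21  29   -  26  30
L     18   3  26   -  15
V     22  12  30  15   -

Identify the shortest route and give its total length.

Shortest is Plan I, total 84 m.

Plan I: 21 + 30 + 12 + 3 + 18 = 84
Plan II: 18 + 26 + 30 + 12 + 15 = 101
Plan III: 22 + 30 + 29 + 3 + 18 = 102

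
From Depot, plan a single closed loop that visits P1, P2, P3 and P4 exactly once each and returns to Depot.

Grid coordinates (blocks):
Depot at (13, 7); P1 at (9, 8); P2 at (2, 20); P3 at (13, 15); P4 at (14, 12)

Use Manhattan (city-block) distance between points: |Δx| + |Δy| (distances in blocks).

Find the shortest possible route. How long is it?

50 blocks — the shortest possible round trip.

Depot - P1 - P2 - P3 - P4 - Depot: 5+19+16+4+6 = 50
Depot - P1 - P2 - P4 - P3 - Depot: 5+19+20+4+8 = 56
Depot - P1 - P3 - P2 - P4 - Depot: 5+11+16+20+6 = 58
Depot - P1 - P3 - P4 - P2 - Depot: 5+11+4+20+24 = 64
Depot - P1 - P4 - P2 - P3 - Depot: 5+9+20+16+8 = 58
Depot - P1 - P4 - P3 - P2 - Depot: 5+9+4+16+24 = 58
Depot - P2 - P1 - P3 - P4 - Depot: 24+19+11+4+6 = 64
Depot - P2 - P1 - P4 - P3 - Depot: 24+19+9+4+8 = 64
Depot - P2 - P3 - P1 - P4 - Depot: 24+16+11+9+6 = 66
Depot - P2 - P4 - P1 - P3 - Depot: 24+20+9+11+8 = 72
Depot - P3 - P1 - P2 - P4 - Depot: 8+11+19+20+6 = 64
Depot - P3 - P2 - P1 - P4 - Depot: 8+16+19+9+6 = 58
The minimum is 50.
One optimal route: Depot → P1 → P2 → P3 → P4 → Depot (or its reverse).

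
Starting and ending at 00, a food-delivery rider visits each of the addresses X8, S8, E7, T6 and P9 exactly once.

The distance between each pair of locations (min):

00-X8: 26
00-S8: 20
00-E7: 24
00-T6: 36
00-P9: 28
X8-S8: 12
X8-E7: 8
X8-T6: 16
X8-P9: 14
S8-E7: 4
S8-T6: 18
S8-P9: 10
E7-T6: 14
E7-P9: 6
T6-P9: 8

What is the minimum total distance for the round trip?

Minimum total distance: 80 min.

There are 60 distinct closed tours to check (reversals are equivalent).
00 → X8 → S8 → E7 → T6 → P9 → 00: 26+12+4+14+8+28 = 92
00 → X8 → S8 → E7 → P9 → T6 → 00: 26+12+4+6+8+36 = 92
00 → X8 → S8 → T6 → E7 → P9 → 00: 26+12+18+14+6+28 = 104
00 → X8 → S8 → T6 → P9 → E7 → 00: 26+12+18+8+6+24 = 94
00 → X8 → S8 → P9 → E7 → T6 → 00: 26+12+10+6+14+36 = 104
00 → X8 → S8 → P9 → T6 → E7 → 00: 26+12+10+8+14+24 = 94
00 → X8 → E7 → S8 → T6 → P9 → 00: 26+8+4+18+8+28 = 92
00 → X8 → E7 → S8 → P9 → T6 → 00: 26+8+4+10+8+36 = 92
00 → X8 → E7 → T6 → S8 → P9 → 00: 26+8+14+18+10+28 = 104
00 → X8 → E7 → T6 → P9 → S8 → 00: 26+8+14+8+10+20 = 86
00 → X8 → E7 → P9 → S8 → T6 → 00: 26+8+6+10+18+36 = 104
00 → X8 → E7 → P9 → T6 → S8 → 00: 26+8+6+8+18+20 = 86
00 → X8 → T6 → S8 → E7 → P9 → 00: 26+16+18+4+6+28 = 98
00 → X8 → T6 → S8 → P9 → E7 → 00: 26+16+18+10+6+24 = 100
… (46 more)
00 → X8 → T6 → P9 → E7 → S8 → 00: 26+16+8+6+4+20 = 80  ← best
The minimum is 80.
One optimal route: 00 → X8 → T6 → P9 → E7 → S8 → 00 (or its reverse).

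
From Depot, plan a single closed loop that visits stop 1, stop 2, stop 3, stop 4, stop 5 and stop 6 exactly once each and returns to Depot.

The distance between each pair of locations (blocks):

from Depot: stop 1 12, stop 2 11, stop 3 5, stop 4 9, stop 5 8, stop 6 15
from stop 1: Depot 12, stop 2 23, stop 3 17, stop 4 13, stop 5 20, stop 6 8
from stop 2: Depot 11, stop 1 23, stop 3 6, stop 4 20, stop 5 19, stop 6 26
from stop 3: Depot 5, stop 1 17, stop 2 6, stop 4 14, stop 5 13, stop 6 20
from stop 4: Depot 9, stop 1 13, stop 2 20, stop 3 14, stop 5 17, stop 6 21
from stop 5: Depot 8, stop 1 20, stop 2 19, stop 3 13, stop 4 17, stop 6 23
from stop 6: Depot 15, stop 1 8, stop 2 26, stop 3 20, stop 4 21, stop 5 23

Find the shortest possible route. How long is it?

With 6 stops there are 6!/2 = 360 distinct round trips (a route and its reverse cost the same).
Depot→stop 1→stop 2→stop 3→stop 4→stop 5→stop 6→Depot: 12+23+6+14+17+23+15 = 110
Depot→stop 1→stop 2→stop 3→stop 4→stop 6→stop 5→Depot: 12+23+6+14+21+23+8 = 107
Depot→stop 1→stop 2→stop 3→stop 5→stop 4→stop 6→Depot: 12+23+6+13+17+21+15 = 107
Depot→stop 1→stop 2→stop 3→stop 5→stop 6→stop 4→Depot: 12+23+6+13+23+21+9 = 107
Depot→stop 1→stop 2→stop 3→stop 6→stop 4→stop 5→Depot: 12+23+6+20+21+17+8 = 107
Depot→stop 1→stop 2→stop 3→stop 6→stop 5→stop 4→Depot: 12+23+6+20+23+17+9 = 110
Depot→stop 1→stop 2→stop 4→stop 3→stop 5→stop 6→Depot: 12+23+20+14+13+23+15 = 120
Depot→stop 1→stop 2→stop 4→stop 3→stop 6→stop 5→Depot: 12+23+20+14+20+23+8 = 120
… (352 more)
Depot→stop 2→stop 3→stop 4→stop 1→stop 6→stop 5→Depot: 11+6+14+13+8+23+8 = 83  ← best
The minimum is 83.
One optimal route: Depot → stop 2 → stop 3 → stop 4 → stop 1 → stop 6 → stop 5 → Depot (or its reverse).

Minimum total distance: 83 blocks.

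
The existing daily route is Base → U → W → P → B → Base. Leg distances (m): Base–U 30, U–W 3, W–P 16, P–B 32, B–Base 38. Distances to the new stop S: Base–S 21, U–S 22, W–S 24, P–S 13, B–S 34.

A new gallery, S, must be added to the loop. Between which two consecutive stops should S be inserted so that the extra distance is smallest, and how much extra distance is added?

Insertion cost between consecutive stops i–j is d(i,S) + d(S,j) − d(i,j):
  between Base and U: 21 + 22 − 30 = 13
  between U and W: 22 + 24 − 3 = 43
  between W and P: 24 + 13 − 16 = 21
  between P and B: 13 + 34 − 32 = 15
  between B and Base: 34 + 21 − 38 = 17
Cheapest insertion is between Base and U, adding 13.
New total = 119 + 13 = 132.

+13 m — insert S between Base and U.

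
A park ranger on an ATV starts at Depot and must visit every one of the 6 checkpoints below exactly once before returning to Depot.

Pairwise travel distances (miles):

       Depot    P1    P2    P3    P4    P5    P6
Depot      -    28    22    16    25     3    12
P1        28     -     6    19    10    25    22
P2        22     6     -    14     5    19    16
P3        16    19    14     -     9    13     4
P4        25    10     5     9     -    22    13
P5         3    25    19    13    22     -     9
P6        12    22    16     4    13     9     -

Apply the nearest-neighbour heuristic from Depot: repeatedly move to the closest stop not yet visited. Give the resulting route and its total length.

From Depot: distances to unvisited — P5=3, P6=12, P3=16, P2=22, P4=25, P1=28. Nearest is P5 (3).
From P5: distances to unvisited — P6=9, P3=13, P2=19, P4=22, P1=25. Nearest is P6 (9).
From P6: distances to unvisited — P3=4, P4=13, P2=16, P1=22. Nearest is P3 (4).
From P3: distances to unvisited — P4=9, P2=14, P1=19. Nearest is P4 (9).
From P4: distances to unvisited — P2=5, P1=10. Nearest is P2 (5).
From P2: distances to unvisited — P1=6. Nearest is P1 (6).
Return P1→Depot: 28.
Total = 3 + 9 + 4 + 9 + 5 + 6 + 28 = 64.

Nearest-neighbour total = 64 miles; route Depot → P5 → P6 → P3 → P4 → P2 → P1 → Depot.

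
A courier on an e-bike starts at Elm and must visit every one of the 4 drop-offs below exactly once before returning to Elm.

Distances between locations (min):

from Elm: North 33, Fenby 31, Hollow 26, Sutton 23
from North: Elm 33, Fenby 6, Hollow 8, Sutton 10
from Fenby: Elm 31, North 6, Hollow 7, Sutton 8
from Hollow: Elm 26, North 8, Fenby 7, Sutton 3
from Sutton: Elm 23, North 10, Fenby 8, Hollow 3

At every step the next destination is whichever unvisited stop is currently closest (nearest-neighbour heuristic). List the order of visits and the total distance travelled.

Nearest-neighbour total = 72 min; route Elm → Sutton → Hollow → Fenby → North → Elm.

Elm → [Sutton:23 / Hollow:26 / Fenby:31 / North:33] → Sutton (23)
Sutton → [Hollow:3 / Fenby:8 / North:10] → Hollow (3)
Hollow → [Fenby:7 / North:8] → Fenby (7)
Fenby → [North:6] → North (6)
Return North→Elm: 33.
Total = 23 + 3 + 7 + 6 + 33 = 72.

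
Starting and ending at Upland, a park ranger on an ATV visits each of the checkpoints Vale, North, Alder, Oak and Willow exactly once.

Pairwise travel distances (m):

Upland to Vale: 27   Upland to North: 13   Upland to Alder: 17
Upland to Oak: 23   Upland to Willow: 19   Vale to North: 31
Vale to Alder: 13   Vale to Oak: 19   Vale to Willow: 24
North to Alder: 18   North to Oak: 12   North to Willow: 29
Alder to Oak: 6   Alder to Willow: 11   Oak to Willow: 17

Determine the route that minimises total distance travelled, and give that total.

Minimum total distance: 87 m.

With 5 stops there are 5!/2 = 60 distinct round trips (a route and its reverse cost the same).
Upland → Vale → North → Alder → Oak → Willow → Upland: 27+31+18+6+17+19 = 118
Upland → Vale → North → Alder → Willow → Oak → Upland: 27+31+18+11+17+23 = 127
Upland → Vale → North → Oak → Alder → Willow → Upland: 27+31+12+6+11+19 = 106
Upland → Vale → North → Oak → Willow → Alder → Upland: 27+31+12+17+11+17 = 115
Upland → Vale → North → Willow → Alder → Oak → Upland: 27+31+29+11+6+23 = 127
Upland → Vale → North → Willow → Oak → Alder → Upland: 27+31+29+17+6+17 = 127
Upland → Vale → Alder → North → Oak → Willow → Upland: 27+13+18+12+17+19 = 106
Upland → Vale → Alder → North → Willow → Oak → Upland: 27+13+18+29+17+23 = 127
Upland → Vale → Alder → Oak → North → Willow → Upland: 27+13+6+12+29+19 = 106
Upland → Vale → Alder → Oak → Willow → North → Upland: 27+13+6+17+29+13 = 105
Upland → Vale → Alder → Willow → North → Oak → Upland: 27+13+11+29+12+23 = 115
Upland → Vale → Alder → Willow → Oak → North → Upland: 27+13+11+17+12+13 = 93
Upland → Vale → Oak → North → Alder → Willow → Upland: 27+19+12+18+11+19 = 106
Upland → Vale → Oak → North → Willow → Alder → Upland: 27+19+12+29+11+17 = 115
… (46 more)
Upland → North → Oak → Vale → Alder → Willow → Upland: 13+12+19+13+11+19 = 87  ← best
The minimum is 87.
One optimal route: Upland → North → Oak → Vale → Alder → Willow → Upland (or its reverse).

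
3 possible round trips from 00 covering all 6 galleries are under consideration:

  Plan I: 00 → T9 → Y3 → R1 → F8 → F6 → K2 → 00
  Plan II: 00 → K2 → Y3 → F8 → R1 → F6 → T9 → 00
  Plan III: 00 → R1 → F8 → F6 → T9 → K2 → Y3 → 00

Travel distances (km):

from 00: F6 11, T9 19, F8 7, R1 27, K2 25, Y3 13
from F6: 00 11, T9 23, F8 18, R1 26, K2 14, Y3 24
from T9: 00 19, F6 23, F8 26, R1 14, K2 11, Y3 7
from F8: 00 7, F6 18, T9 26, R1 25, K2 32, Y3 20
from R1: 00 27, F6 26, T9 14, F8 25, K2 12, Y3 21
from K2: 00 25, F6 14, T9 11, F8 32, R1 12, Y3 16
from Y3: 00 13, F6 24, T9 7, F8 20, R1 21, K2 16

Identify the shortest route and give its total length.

Plan I: 19 + 7 + 21 + 25 + 18 + 14 + 25 = 129
Plan II: 25 + 16 + 20 + 25 + 26 + 23 + 19 = 154
Plan III: 27 + 25 + 18 + 23 + 11 + 16 + 13 = 133

Shortest is Plan I, total 129 km.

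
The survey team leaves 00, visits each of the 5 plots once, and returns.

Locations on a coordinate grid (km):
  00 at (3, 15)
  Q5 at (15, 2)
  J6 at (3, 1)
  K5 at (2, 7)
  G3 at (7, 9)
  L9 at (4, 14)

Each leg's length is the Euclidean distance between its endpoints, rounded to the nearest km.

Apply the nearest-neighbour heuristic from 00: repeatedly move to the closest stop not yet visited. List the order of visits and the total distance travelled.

From 00: distances to unvisited — L9=1, G3=7, K5=8, J6=14, Q5=18. Nearest is L9 (1).
From L9: distances to unvisited — G3=6, K5=7, J6=13, Q5=16. Nearest is G3 (6).
From G3: distances to unvisited — K5=5, J6=9, Q5=11. Nearest is K5 (5).
From K5: distances to unvisited — J6=6, Q5=14. Nearest is J6 (6).
From J6: distances to unvisited — Q5=12. Nearest is Q5 (12).
Return Q5→00: 18.
Total = 1 + 6 + 5 + 6 + 12 + 18 = 48.

Total distance 48 km via the nearest-neighbour route 00 → L9 → G3 → K5 → J6 → Q5 → 00.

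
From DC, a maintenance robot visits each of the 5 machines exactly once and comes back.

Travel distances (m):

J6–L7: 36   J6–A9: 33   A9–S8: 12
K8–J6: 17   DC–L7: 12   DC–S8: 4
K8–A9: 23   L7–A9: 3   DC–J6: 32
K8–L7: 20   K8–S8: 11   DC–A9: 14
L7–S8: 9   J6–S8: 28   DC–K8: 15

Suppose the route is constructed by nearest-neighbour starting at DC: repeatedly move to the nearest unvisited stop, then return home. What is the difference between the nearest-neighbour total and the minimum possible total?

From DC: S8=4, L7=12, A9=14, K8=15, J6=32 → choose S8 (4).
From S8: L7=9, K8=11, A9=12, J6=28 → choose L7 (9).
From L7: A9=3, K8=20, J6=36 → choose A9 (3).
From A9: K8=23, J6=33 → choose K8 (23).
From K8: J6=17 → choose J6 (17).
NN route DC → S8 → L7 → A9 → K8 → J6 → DC costs 88.
Optimal: DC → L7 → A9 → J6 → K8 → S8 → DC costs 80 (by enumerating all 60 distinct tours).
Excess = 88 − 80 = 8.

The nearest-neighbour route is 8 m longer than optimal.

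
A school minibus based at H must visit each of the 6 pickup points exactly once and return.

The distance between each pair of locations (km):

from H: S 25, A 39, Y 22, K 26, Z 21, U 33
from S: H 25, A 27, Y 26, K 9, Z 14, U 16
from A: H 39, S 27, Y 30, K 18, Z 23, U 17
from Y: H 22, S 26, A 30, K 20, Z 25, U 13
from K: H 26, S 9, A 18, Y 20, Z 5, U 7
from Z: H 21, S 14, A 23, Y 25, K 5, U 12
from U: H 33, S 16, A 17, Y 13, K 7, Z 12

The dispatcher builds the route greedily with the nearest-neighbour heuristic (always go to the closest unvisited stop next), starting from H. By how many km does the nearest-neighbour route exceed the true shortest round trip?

Excess over optimum: 24 km.

From H: Z=21, Y=22, S=25, K=26, U=33, A=39 → choose Z (21).
From Z: K=5, U=12, S=14, A=23, Y=25 → choose K (5).
From K: U=7, S=9, A=18, Y=20 → choose U (7).
From U: Y=13, S=16, A=17 → choose Y (13).
From Y: S=26, A=30 → choose S (26).
From S: A=27 → choose A (27).
NN route H → Z → K → U → Y → S → A → H costs 138.
Optimal: H → S → K → Z → A → U → Y → H costs 114 (by enumerating all 360 distinct tours).
Excess = 138 − 114 = 24.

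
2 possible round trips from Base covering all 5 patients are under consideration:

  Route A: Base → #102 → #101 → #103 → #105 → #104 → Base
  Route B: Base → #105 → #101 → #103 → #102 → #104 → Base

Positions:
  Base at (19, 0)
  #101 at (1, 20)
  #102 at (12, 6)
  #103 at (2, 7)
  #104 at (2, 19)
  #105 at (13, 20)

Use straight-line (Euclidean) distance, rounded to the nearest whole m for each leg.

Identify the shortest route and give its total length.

Route A: 9 + 18 + 13 + 17 + 11 + 25 = 93
Route B: 21 + 12 + 13 + 10 + 16 + 25 = 97

Shortest is Route A, total 93 m.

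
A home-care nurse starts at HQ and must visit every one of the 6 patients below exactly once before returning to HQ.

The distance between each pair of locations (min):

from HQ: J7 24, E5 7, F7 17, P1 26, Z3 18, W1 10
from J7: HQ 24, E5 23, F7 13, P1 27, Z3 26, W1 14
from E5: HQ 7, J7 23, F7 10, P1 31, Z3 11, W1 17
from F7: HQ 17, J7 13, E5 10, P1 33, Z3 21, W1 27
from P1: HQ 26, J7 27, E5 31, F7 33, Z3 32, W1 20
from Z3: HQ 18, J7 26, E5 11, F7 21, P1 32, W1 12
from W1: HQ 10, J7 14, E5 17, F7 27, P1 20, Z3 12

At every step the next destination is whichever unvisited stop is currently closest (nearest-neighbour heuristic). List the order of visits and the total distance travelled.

114 min along HQ → E5 → F7 → J7 → W1 → Z3 → P1 → HQ.

From HQ: distances to unvisited — E5=7, W1=10, F7=17, Z3=18, J7=24, P1=26. Nearest is E5 (7).
From E5: distances to unvisited — F7=10, Z3=11, W1=17, J7=23, P1=31. Nearest is F7 (10).
From F7: distances to unvisited — J7=13, Z3=21, W1=27, P1=33. Nearest is J7 (13).
From J7: distances to unvisited — W1=14, Z3=26, P1=27. Nearest is W1 (14).
From W1: distances to unvisited — Z3=12, P1=20. Nearest is Z3 (12).
From Z3: distances to unvisited — P1=32. Nearest is P1 (32).
Return P1→HQ: 26.
Total = 7 + 10 + 13 + 14 + 12 + 32 + 26 = 114.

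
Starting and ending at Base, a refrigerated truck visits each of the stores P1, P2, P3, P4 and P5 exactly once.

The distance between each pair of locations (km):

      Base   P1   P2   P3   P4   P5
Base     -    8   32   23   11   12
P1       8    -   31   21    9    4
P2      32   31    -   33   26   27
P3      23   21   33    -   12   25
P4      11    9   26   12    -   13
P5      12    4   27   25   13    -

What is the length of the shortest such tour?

Minimum total distance: 95 km.

Base-P1-P2-P3-P4-P5-Base: 8+31+33+12+13+12 = 109
Base-P1-P2-P3-P5-P4-Base: 8+31+33+25+13+11 = 121
Base-P1-P2-P4-P3-P5-Base: 8+31+26+12+25+12 = 114
Base-P1-P2-P4-P5-P3-Base: 8+31+26+13+25+23 = 126
Base-P1-P2-P5-P3-P4-Base: 8+31+27+25+12+11 = 114
Base-P1-P2-P5-P4-P3-Base: 8+31+27+13+12+23 = 114
Base-P1-P3-P2-P4-P5-Base: 8+21+33+26+13+12 = 113
Base-P1-P3-P2-P5-P4-Base: 8+21+33+27+13+11 = 113
Base-P1-P3-P4-P2-P5-Base: 8+21+12+26+27+12 = 106
Base-P1-P3-P4-P5-P2-Base: 8+21+12+13+27+32 = 113
Base-P1-P3-P5-P2-P4-Base: 8+21+25+27+26+11 = 118
Base-P1-P3-P5-P4-P2-Base: 8+21+25+13+26+32 = 125
Base-P1-P4-P2-P3-P5-Base: 8+9+26+33+25+12 = 113
Base-P1-P4-P2-P5-P3-Base: 8+9+26+27+25+23 = 118
… (46 more)
Base-P1-P5-P2-P3-P4-Base: 8+4+27+33+12+11 = 95  ← best
The minimum is 95.
One optimal route: Base → P1 → P5 → P2 → P3 → P4 → Base (or its reverse).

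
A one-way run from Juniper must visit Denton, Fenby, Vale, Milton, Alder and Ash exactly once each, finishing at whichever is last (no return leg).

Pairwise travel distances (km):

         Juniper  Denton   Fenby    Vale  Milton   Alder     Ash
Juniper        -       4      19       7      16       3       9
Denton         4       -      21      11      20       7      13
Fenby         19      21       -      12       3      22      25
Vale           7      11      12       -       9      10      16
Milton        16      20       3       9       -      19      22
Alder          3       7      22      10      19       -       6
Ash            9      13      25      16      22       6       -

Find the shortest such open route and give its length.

There are 6! = 720 possible orderings.
Juniper→Denton→Fenby→Vale→Milton→Alder→Ash: 4+21+12+9+19+6 = 71
Juniper→Denton→Fenby→Vale→Milton→Ash→Alder: 4+21+12+9+22+6 = 74
Juniper→Denton→Fenby→Vale→Alder→Milton→Ash: 4+21+12+10+19+22 = 88
Juniper→Denton→Fenby→Vale→Alder→Ash→Milton: 4+21+12+10+6+22 = 75
Juniper→Denton→Fenby→Vale→Ash→Milton→Alder: 4+21+12+16+22+19 = 94
Juniper→Denton→Fenby→Vale→Ash→Alder→Milton: 4+21+12+16+6+19 = 78
Juniper→Denton→Fenby→Milton→Vale→Alder→Ash: 4+21+3+9+10+6 = 53
Juniper→Denton→Fenby→Milton→Vale→Ash→Alder: 4+21+3+9+16+6 = 59
… (712 more)
Juniper→Denton→Alder→Ash→Vale→Milton→Fenby: 4+7+6+16+9+3 = 45  ← best
The minimum is 45.
One shortest path: Juniper → Denton → Alder → Ash → Vale → Milton → Fenby.

Shortest open route: 45 km.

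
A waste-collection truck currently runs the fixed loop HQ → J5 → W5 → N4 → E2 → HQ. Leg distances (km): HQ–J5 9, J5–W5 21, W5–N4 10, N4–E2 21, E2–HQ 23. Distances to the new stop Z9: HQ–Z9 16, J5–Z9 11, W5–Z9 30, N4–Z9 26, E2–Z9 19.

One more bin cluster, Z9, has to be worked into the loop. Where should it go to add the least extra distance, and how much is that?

+12 km — insert Z9 between E2 and HQ.

Insertion cost between consecutive stops i–j is d(i,Z9) + d(Z9,j) − d(i,j):
  between HQ and J5: 16 + 11 − 9 = 18
  between J5 and W5: 11 + 30 − 21 = 20
  between W5 and N4: 30 + 26 − 10 = 46
  between N4 and E2: 26 + 19 − 21 = 24
  between E2 and HQ: 19 + 16 − 23 = 12
Cheapest insertion is between E2 and HQ, adding 12.
New total = 84 + 12 = 96.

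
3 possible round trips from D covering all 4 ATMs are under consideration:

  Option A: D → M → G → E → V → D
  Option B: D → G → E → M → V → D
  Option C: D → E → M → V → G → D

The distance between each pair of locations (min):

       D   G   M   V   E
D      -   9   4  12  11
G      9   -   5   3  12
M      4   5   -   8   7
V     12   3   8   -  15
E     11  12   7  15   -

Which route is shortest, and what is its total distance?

Option A: 4 + 5 + 12 + 15 + 12 = 48
Option B: 9 + 12 + 7 + 8 + 12 = 48
Option C: 11 + 7 + 8 + 3 + 9 = 38

38 min — Option C is the shortest.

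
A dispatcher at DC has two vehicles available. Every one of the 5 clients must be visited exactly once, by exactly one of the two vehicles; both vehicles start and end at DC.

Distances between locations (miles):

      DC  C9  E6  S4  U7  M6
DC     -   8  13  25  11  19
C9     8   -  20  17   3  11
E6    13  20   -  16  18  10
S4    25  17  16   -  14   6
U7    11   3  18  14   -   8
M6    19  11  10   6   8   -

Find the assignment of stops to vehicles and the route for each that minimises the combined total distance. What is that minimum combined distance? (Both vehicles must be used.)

Minimum combined distance: 70 miles.

There are 2^4 − 1 = 15 ways to divide the 5 stops into two non-empty groups. For each, the best each vehicle can do is its own shortest tour through its group:
  {C9} + {E6, S4, U7, M6}: 16 + 54 = 70
  {E6} + {C9, S4, U7, M6}: 26 + 50 = 76
  {C9, E6} + {S4, U7, M6}: 41 + 50 = 91
  {S4} + {C9, E6, U7, M6}: 50 + 42 = 92
  {C9, S4} + {E6, U7, M6}: 50 + 42 = 92
  {E6, S4} + {C9, U7, M6}: 54 + 38 = 92
  … (15 splits in total)
Best: vehicle 1 DC → C9 → DC = 16; vehicle 2 DC → E6 → S4 → M6 → U7 → DC = 54; combined 70.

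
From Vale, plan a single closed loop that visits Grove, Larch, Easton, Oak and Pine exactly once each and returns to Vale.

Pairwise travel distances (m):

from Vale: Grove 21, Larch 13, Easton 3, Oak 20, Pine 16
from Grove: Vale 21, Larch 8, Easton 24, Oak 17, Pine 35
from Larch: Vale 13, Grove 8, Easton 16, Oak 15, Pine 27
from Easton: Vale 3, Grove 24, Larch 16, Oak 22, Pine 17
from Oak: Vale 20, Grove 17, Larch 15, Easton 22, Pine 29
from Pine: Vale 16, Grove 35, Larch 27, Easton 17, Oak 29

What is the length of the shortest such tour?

Shortest round trip = 87 m.

There are 60 distinct closed tours to check (reversals are equivalent).
Vale→Grove→Larch→Easton→Oak→Pine→Vale: 21+8+16+22+29+16 = 112
Vale→Grove→Larch→Easton→Pine→Oak→Vale: 21+8+16+17+29+20 = 111
Vale→Grove→Larch→Oak→Easton→Pine→Vale: 21+8+15+22+17+16 = 99
Vale→Grove→Larch→Oak→Pine→Easton→Vale: 21+8+15+29+17+3 = 93
Vale→Grove→Larch→Pine→Easton→Oak→Vale: 21+8+27+17+22+20 = 115
Vale→Grove→Larch→Pine→Oak→Easton→Vale: 21+8+27+29+22+3 = 110
Vale→Grove→Easton→Larch→Oak→Pine→Vale: 21+24+16+15+29+16 = 121
Vale→Grove→Easton→Larch→Pine→Oak→Vale: 21+24+16+27+29+20 = 137
Vale→Grove→Easton→Oak→Larch→Pine→Vale: 21+24+22+15+27+16 = 125
Vale→Grove→Easton→Oak→Pine→Larch→Vale: 21+24+22+29+27+13 = 136
Vale→Grove→Easton→Pine→Larch→Oak→Vale: 21+24+17+27+15+20 = 124
Vale→Grove→Easton→Pine→Oak→Larch→Vale: 21+24+17+29+15+13 = 119
Vale→Grove→Oak→Larch→Easton→Pine→Vale: 21+17+15+16+17+16 = 102
Vale→Grove→Oak→Larch→Pine→Easton→Vale: 21+17+15+27+17+3 = 100
… (46 more)
Vale→Larch→Grove→Oak→Pine→Easton→Vale: 13+8+17+29+17+3 = 87  ← best
The minimum is 87.
One optimal route: Vale → Larch → Grove → Oak → Pine → Easton → Vale (or its reverse).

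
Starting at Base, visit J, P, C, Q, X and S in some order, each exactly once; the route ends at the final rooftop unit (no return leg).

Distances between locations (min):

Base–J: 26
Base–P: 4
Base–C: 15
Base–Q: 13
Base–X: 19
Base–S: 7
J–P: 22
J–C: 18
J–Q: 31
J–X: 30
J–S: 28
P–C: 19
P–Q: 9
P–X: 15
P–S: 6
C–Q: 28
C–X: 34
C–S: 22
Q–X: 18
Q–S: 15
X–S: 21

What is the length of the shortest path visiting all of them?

Minimum one-way distance = 88 min.

There are 6! = 720 possible orderings.
Base → J → P → C → Q → X → S: 26+22+19+28+18+21 = 134
Base → J → P → C → Q → S → X: 26+22+19+28+15+21 = 131
Base → J → P → C → X → Q → S: 26+22+19+34+18+15 = 134
Base → J → P → C → X → S → Q: 26+22+19+34+21+15 = 137
Base → J → P → C → S → Q → X: 26+22+19+22+15+18 = 122
Base → J → P → C → S → X → Q: 26+22+19+22+21+18 = 128
Base → J → P → Q → C → X → S: 26+22+9+28+34+21 = 140
Base → J → P → Q → C → S → X: 26+22+9+28+22+21 = 128
… (712 more)
Base → S → P → Q → X → J → C: 7+6+9+18+30+18 = 88  ← best
The minimum is 88.
One shortest path: Base → S → P → Q → X → J → C.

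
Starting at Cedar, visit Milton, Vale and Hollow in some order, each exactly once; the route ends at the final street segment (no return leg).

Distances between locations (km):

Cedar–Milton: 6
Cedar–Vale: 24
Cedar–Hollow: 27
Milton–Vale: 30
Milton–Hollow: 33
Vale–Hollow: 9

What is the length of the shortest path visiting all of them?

Minimum one-way distance = 45 km.

There are 3! = 6 possible orderings.
Cedar→Milton→Vale→Hollow: 6+30+9 = 45
Cedar→Milton→Hollow→Vale: 6+33+9 = 48
Cedar→Vale→Milton→Hollow: 24+30+33 = 87
Cedar→Vale→Hollow→Milton: 24+9+33 = 66
Cedar→Hollow→Milton→Vale: 27+33+30 = 90
Cedar→Hollow→Vale→Milton: 27+9+30 = 66
The minimum is 45.
One shortest path: Cedar → Milton → Vale → Hollow.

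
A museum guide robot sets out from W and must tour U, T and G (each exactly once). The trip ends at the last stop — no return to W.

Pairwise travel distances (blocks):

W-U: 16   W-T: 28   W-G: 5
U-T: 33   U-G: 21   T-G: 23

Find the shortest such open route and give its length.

Shortest open route: 59 blocks.

There are 3! = 6 possible orderings.
W - U - T - G: 16+33+23 = 72
W - U - G - T: 16+21+23 = 60
W - T - U - G: 28+33+21 = 82
W - T - G - U: 28+23+21 = 72
W - G - U - T: 5+21+33 = 59
W - G - T - U: 5+23+33 = 61
The minimum is 59.
One shortest path: W → G → U → T.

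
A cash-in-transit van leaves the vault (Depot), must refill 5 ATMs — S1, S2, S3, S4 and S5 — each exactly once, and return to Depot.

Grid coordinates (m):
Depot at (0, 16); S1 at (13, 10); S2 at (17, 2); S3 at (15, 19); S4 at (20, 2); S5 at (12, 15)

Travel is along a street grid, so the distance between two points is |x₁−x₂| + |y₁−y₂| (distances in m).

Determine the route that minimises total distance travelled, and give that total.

Minimum total distance: 74 m.

Depot→S1→S2→S3→S4→S5→Depot: 19+12+19+22+21+13 = 106
Depot→S1→S2→S3→S5→S4→Depot: 19+12+19+7+21+34 = 112
Depot→S1→S2→S4→S3→S5→Depot: 19+12+3+22+7+13 = 76
Depot→S1→S2→S4→S5→S3→Depot: 19+12+3+21+7+18 = 80
Depot→S1→S2→S5→S3→S4→Depot: 19+12+18+7+22+34 = 112
Depot→S1→S2→S5→S4→S3→Depot: 19+12+18+21+22+18 = 110
Depot→S1→S3→S2→S4→S5→Depot: 19+11+19+3+21+13 = 86
Depot→S1→S3→S2→S5→S4→Depot: 19+11+19+18+21+34 = 122
Depot→S1→S3→S4→S2→S5→Depot: 19+11+22+3+18+13 = 86
Depot→S1→S3→S4→S5→S2→Depot: 19+11+22+21+18+31 = 122
Depot→S1→S3→S5→S2→S4→Depot: 19+11+7+18+3+34 = 92
Depot→S1→S3→S5→S4→S2→Depot: 19+11+7+21+3+31 = 92
Depot→S1→S4→S2→S3→S5→Depot: 19+15+3+19+7+13 = 76
Depot→S1→S4→S2→S5→S3→Depot: 19+15+3+18+7+18 = 80
… (46 more)
Depot→S3→S2→S4→S1→S5→Depot: 18+19+3+15+6+13 = 74  ← best
The minimum is 74.
One optimal route: Depot → S3 → S2 → S4 → S1 → S5 → Depot (or its reverse).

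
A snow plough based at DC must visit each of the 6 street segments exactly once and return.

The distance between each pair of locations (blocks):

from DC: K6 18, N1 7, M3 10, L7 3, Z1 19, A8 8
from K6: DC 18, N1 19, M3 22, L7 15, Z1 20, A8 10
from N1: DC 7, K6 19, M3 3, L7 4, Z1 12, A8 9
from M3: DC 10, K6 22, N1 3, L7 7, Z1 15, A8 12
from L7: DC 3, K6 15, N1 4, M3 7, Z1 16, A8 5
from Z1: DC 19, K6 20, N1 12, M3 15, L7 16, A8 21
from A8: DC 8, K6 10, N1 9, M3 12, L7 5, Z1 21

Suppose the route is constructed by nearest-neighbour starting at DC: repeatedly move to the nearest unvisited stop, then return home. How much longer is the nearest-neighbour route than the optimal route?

DC: L7=3, N1=7, A8=8, M3=10, K6=18, Z1=19 ⇒ L7
L7: N1=4, A8=5, M3=7, K6=15, Z1=16 ⇒ N1
N1: M3=3, A8=9, Z1=12, K6=19 ⇒ M3
M3: A8=12, Z1=15, K6=22 ⇒ A8
A8: K6=10, Z1=21 ⇒ K6
K6: Z1=20 ⇒ Z1
NN route DC → L7 → N1 → M3 → A8 → K6 → Z1 → DC costs 71.
Optimal: DC → N1 → M3 → Z1 → K6 → A8 → L7 → DC costs 63 (by enumerating all 360 distinct tours).
Excess = 71 − 63 = 8.

Excess over optimum: 8 blocks.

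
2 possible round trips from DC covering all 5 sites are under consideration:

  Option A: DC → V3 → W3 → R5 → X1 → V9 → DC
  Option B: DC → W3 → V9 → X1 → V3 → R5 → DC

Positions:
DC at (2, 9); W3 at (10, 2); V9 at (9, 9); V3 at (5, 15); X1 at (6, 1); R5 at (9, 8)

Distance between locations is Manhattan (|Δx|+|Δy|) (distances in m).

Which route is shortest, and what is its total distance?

62 m — Option A is the shortest.

Option A: 9 + 18 + 7 + 10 + 11 + 7 = 62
Option B: 15 + 8 + 11 + 15 + 11 + 8 = 68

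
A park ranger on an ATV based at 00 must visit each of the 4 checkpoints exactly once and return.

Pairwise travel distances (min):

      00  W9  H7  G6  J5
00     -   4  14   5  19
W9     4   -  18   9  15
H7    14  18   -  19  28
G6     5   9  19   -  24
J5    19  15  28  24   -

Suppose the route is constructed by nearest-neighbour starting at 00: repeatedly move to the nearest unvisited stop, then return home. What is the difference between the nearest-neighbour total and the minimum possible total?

00: W9=4, G6=5, H7=14, J5=19 ⇒ W9
W9: G6=9, J5=15, H7=18 ⇒ G6
G6: H7=19, J5=24 ⇒ H7
H7: J5=28 ⇒ J5
NN route 00 → W9 → G6 → H7 → J5 → 00 costs 79.
Optimal: 00 → W9 → J5 → H7 → G6 → 00 costs 71 (by enumerating all 12 distinct tours).
Excess = 79 − 71 = 8.

The nearest-neighbour route is 8 min longer than optimal.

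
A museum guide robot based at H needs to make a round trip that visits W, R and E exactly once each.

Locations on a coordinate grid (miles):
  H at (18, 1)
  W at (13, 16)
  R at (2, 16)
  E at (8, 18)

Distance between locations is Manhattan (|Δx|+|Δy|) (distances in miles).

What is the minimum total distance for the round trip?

There are 3 distinct closed tours to check (reversals are equivalent).
H→W→R→E→H: 20+11+8+27 = 66
H→W→E→R→H: 20+7+8+31 = 66
H→R→W→E→H: 31+11+7+27 = 76
The minimum is 66.
One optimal route: H → W → R → E → H (or its reverse).

Minimum total distance: 66 miles.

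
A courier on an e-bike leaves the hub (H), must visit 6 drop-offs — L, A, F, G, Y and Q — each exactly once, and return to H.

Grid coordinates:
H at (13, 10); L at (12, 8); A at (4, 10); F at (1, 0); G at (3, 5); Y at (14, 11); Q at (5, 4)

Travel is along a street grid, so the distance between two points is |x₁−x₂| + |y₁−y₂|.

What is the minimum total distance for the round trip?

H-L-A-F-G-Y-Q-H: 3+10+13+7+17+16+14 = 80
H-L-A-F-G-Q-Y-H: 3+10+13+7+3+16+2 = 54
H-L-A-F-Y-G-Q-H: 3+10+13+24+17+3+14 = 84
H-L-A-F-Y-Q-G-H: 3+10+13+24+16+3+15 = 84
H-L-A-F-Q-G-Y-H: 3+10+13+8+3+17+2 = 56
H-L-A-F-Q-Y-G-H: 3+10+13+8+16+17+15 = 82
H-L-A-G-F-Y-Q-H: 3+10+6+7+24+16+14 = 80
H-L-A-G-F-Q-Y-H: 3+10+6+7+8+16+2 = 52
… (352 more)
H-L-Q-F-G-A-Y-H: 3+11+8+7+6+11+2 = 48  ← best
The minimum is 48.
One optimal route: H → L → Q → F → G → A → Y → H (or its reverse).

48 — the shortest possible round trip.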